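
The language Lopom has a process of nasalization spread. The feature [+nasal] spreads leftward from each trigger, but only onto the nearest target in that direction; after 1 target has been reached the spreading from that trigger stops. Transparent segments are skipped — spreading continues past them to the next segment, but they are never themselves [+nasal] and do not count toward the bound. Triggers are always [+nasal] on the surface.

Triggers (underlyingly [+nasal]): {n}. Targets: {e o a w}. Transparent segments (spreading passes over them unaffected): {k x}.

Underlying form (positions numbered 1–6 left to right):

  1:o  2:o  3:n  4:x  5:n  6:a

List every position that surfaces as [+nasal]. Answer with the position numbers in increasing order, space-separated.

From /n/ at 3 leftward: 2 /o/ → [+nasal]; bound reached.
From /n/ at 5 leftward: 4 /x/ transparent; 3 /n/ is itself a trigger — this domain ends here.
Targets with no active source: positions 1 6 stay [-nasal].

2 3 5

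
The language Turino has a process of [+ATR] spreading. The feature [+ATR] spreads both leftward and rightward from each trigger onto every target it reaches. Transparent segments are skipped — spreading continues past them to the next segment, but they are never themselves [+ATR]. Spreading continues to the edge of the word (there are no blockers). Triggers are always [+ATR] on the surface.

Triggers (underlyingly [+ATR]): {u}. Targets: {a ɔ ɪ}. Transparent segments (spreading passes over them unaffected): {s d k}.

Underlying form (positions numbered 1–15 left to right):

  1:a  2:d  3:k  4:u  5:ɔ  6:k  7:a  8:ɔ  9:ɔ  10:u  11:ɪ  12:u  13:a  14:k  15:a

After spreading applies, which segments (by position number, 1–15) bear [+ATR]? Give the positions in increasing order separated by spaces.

1 4 5 7 8 9 10 11 12 13 15

From /u/ at 4 rightward: 5 /ɔ/ → [+ATR]; 6 /k/ transparent; 7 /a/ → [+ATR]; 8 /ɔ/ → [+ATR]; 9 /ɔ/ → [+ATR]; 10 /u/ is itself a trigger — this domain ends here.
From /u/ at 4 leftward: 3 /k/ transparent; 2 /d/ transparent; 1 /a/ → [+ATR]; word edge.
From /u/ at 10 rightward: 11 /ɪ/ → [+ATR]; 12 /u/ is itself a trigger — this domain ends here.
From /u/ at 10 leftward: 9 /ɔ/ → [+ATR]; 8 /ɔ/ → [+ATR]; 7 /a/ → [+ATR]; 6 /k/ transparent; 5 /ɔ/ → [+ATR]; 4 /u/ is itself a trigger — this domain ends here.
From /u/ at 12 rightward: 13 /a/ → [+ATR]; 14 /k/ transparent; 15 /a/ → [+ATR]; word edge.
From /u/ at 12 leftward: 11 /ɪ/ → [+ATR]; 10 /u/ is itself a trigger — this domain ends here.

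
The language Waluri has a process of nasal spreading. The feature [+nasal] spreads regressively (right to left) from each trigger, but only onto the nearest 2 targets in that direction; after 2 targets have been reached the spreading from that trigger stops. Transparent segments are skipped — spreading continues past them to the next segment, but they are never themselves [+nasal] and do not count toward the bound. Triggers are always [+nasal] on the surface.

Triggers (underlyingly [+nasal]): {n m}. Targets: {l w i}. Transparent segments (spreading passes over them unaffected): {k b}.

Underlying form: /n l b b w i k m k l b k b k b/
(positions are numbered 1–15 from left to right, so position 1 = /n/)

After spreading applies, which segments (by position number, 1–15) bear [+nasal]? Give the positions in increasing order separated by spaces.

From /n/ at 1 leftward: word edge.
From /m/ at 8 leftward: 7 /k/ transparent; 6 /i/ → [+nasal]; 5 /w/ → [+nasal]; bound reached.
Targets with no active source: positions 2 10 stay [-nasal].

1 5 6 8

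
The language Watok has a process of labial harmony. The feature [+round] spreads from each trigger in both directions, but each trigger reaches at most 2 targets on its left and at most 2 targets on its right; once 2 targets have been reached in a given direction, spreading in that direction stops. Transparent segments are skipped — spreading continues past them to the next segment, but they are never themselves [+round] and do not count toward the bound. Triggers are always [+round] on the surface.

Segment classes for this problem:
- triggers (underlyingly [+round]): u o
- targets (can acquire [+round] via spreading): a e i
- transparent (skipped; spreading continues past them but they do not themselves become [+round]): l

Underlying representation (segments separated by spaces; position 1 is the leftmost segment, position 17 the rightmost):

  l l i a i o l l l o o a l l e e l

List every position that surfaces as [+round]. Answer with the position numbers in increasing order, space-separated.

4 5 6 10 11 12 15

From /o/ at 6 rightward: 7 /l/ transparent; 8 /l/ transparent; 9 /l/ transparent; 10 /o/ is itself a trigger — this domain ends here.
From /o/ at 6 leftward: 5 /i/ → [+round]; 4 /a/ → [+round]; bound reached.
From /o/ at 10 rightward: 11 /o/ is itself a trigger — this domain ends here.
From /o/ at 10 leftward: 9 /l/ transparent; 8 /l/ transparent; 7 /l/ transparent; 6 /o/ is itself a trigger — this domain ends here.
From /o/ at 11 rightward: 12 /a/ → [+round]; 13 /l/ transparent; 14 /l/ transparent; 15 /e/ → [+round]; bound reached.
From /o/ at 11 leftward: 10 /o/ is itself a trigger — this domain ends here.
Targets with no active source: positions 3 16 stay [-round].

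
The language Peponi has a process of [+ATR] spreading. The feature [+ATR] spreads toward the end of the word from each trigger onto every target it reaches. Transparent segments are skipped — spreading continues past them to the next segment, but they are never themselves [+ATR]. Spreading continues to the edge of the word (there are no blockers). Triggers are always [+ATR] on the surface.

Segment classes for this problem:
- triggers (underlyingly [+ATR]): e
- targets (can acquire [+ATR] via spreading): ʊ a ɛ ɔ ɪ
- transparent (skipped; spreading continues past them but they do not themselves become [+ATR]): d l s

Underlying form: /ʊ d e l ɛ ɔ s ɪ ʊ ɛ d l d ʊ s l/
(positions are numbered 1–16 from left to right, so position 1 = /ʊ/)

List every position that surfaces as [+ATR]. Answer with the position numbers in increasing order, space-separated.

From /e/ at 3 rightward: 4 /l/ transparent; 5 /ɛ/ → [+ATR]; 6 /ɔ/ → [+ATR]; 7 /s/ transparent; 8 /ɪ/ → [+ATR]; 9 /ʊ/ → [+ATR]; 10 /ɛ/ → [+ATR]; 11 /d/ transparent; 12 /l/ transparent; 13 /d/ transparent; 14 /ʊ/ → [+ATR]; 15 /s/ transparent; 16 /l/ transparent; word edge.
Target with no active source: position 1 stays [-ATR].

3 5 6 8 9 10 14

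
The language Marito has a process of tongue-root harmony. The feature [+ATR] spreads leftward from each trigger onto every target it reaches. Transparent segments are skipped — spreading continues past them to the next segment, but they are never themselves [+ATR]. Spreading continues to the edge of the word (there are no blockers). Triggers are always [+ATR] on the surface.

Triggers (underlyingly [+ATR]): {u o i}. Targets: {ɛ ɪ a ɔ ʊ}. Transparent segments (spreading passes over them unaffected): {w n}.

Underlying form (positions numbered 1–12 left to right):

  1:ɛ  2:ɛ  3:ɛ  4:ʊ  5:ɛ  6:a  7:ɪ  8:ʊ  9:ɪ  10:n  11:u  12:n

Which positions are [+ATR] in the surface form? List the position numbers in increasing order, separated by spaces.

From /u/ at 11 leftward: 10 /n/ transparent; 9 /ɪ/ → [+ATR]; 8 /ʊ/ → [+ATR]; 7 /ɪ/ → [+ATR]; 6 /a/ → [+ATR]; 5 /ɛ/ → [+ATR]; 4 /ʊ/ → [+ATR]; 3 /ɛ/ → [+ATR]; 2 /ɛ/ → [+ATR]; 1 /ɛ/ → [+ATR]; word edge.

1 2 3 4 5 6 7 8 9 11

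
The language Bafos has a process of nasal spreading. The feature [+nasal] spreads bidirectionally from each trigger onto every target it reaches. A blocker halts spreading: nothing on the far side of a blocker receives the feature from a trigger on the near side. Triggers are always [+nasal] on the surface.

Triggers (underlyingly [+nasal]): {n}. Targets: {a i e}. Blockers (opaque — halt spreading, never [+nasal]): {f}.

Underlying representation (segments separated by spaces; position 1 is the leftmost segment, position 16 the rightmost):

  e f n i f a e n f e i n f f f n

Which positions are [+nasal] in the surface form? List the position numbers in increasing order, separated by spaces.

From /n/ at 3 rightward: 4 /i/ → [+nasal]; 5 /f/ blocks.
From /n/ at 3 leftward: 2 /f/ blocks.
From /n/ at 8 rightward: 9 /f/ blocks.
From /n/ at 8 leftward: 7 /e/ → [+nasal]; 6 /a/ → [+nasal]; 5 /f/ blocks.
From /n/ at 12 rightward: 13 /f/ blocks.
From /n/ at 12 leftward: 11 /i/ → [+nasal]; 10 /e/ → [+nasal]; 9 /f/ blocks.
From /n/ at 16 rightward: word edge.
From /n/ at 16 leftward: 15 /f/ blocks.
Target with no active source: position 1 stays [-nasal].

3 4 6 7 8 10 11 12 16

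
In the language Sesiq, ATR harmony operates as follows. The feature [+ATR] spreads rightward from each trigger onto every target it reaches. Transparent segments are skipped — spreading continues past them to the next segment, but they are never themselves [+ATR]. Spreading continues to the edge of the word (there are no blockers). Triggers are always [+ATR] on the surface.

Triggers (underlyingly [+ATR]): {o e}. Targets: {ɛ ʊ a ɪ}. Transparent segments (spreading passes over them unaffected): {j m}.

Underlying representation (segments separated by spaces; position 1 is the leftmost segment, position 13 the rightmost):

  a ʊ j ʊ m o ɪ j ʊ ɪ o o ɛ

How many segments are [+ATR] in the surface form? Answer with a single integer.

From /o/ at 6 rightward: 7 /ɪ/ → [+ATR]; 8 /j/ transparent; 9 /ʊ/ → [+ATR]; 10 /ɪ/ → [+ATR]; 11 /o/ is itself a trigger — this domain ends here.
From /o/ at 11 rightward: 12 /o/ is itself a trigger — this domain ends here.
From /o/ at 12 rightward: 13 /ɛ/ → [+ATR]; word edge.
Targets with no active source: positions 1 2 4 stay [-ATR].
[+ATR] positions on the surface: 6 7 9 10 11 12 13.

7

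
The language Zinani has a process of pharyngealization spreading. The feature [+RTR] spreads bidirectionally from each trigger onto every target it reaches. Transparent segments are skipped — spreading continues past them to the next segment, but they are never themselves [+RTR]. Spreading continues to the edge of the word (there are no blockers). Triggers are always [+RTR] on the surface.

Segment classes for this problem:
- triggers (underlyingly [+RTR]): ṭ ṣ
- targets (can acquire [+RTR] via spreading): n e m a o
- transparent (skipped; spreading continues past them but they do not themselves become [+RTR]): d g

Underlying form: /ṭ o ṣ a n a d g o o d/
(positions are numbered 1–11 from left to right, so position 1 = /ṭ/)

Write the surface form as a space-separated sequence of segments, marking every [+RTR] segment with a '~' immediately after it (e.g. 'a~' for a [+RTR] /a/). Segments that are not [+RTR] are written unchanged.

From /ṭ/ at 1 rightward: 2 /o/ → [+RTR]; 3 /ṣ/ is itself a trigger — this domain ends here.
From /ṭ/ at 1 leftward: word edge.
From /ṣ/ at 3 rightward: 4 /a/ → [+RTR]; 5 /n/ → [+RTR]; 6 /a/ → [+RTR]; 7 /d/ transparent; 8 /g/ transparent; 9 /o/ → [+RTR]; 10 /o/ → [+RTR]; 11 /d/ transparent; word edge.
From /ṣ/ at 3 leftward: 2 /o/ → [+RTR]; 1 /ṭ/ is itself a trigger — this domain ends here.
[+RTR] positions on the surface: 1 2 3 4 5 6 9 10.

ṭ~ o~ ṣ~ a~ n~ a~ d g o~ o~ d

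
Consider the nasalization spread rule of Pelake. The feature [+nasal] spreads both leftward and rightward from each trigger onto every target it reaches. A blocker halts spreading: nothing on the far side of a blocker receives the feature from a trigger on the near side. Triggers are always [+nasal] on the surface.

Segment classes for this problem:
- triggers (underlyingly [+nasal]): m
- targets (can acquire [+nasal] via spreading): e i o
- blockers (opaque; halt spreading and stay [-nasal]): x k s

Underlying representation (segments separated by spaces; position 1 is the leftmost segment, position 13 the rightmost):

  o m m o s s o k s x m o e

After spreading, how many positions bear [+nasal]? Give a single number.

From /m/ at 2 rightward: 3 /m/ is itself a trigger — this domain ends here.
From /m/ at 2 leftward: 1 /o/ → [+nasal]; word edge.
From /m/ at 3 rightward: 4 /o/ → [+nasal]; 5 /s/ blocks.
From /m/ at 3 leftward: 2 /m/ is itself a trigger — this domain ends here.
From /m/ at 11 rightward: 12 /o/ → [+nasal]; 13 /e/ → [+nasal]; word edge.
From /m/ at 11 leftward: 10 /x/ blocks.
Target with no active source: position 7 stays [-nasal].
[+nasal] positions on the surface: 1 2 3 4 11 12 13.

7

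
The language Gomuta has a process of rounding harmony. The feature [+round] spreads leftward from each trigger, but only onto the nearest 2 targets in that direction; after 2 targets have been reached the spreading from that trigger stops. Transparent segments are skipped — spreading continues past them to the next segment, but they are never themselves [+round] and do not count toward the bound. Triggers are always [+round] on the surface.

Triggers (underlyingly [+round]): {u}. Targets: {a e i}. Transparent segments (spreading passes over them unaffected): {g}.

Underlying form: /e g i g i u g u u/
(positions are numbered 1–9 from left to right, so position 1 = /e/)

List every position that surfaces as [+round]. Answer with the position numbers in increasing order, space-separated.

From /u/ at 6 leftward: 5 /i/ → [+round]; 4 /g/ transparent; 3 /i/ → [+round]; bound reached.
From /u/ at 8 leftward: 7 /g/ transparent; 6 /u/ is itself a trigger — this domain ends here.
From /u/ at 9 leftward: 8 /u/ is itself a trigger — this domain ends here.
Target with no active source: position 1 stays [-round].

3 5 6 8 9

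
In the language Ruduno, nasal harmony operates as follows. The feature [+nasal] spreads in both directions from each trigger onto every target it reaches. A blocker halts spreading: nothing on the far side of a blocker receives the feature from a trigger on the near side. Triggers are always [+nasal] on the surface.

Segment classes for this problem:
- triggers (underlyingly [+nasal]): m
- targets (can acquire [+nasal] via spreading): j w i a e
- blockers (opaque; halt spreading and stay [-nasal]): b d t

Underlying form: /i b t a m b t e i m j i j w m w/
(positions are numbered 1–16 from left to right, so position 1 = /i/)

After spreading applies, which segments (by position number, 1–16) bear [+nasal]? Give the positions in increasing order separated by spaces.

4 5 8 9 10 11 12 13 14 15 16

From /m/ at 5 rightward: 6 /b/ blocks.
From /m/ at 5 leftward: 4 /a/ → [+nasal]; 3 /t/ blocks.
From /m/ at 10 rightward: 11 /j/ → [+nasal]; 12 /i/ → [+nasal]; 13 /j/ → [+nasal]; 14 /w/ → [+nasal]; 15 /m/ is itself a trigger — this domain ends here.
From /m/ at 10 leftward: 9 /i/ → [+nasal]; 8 /e/ → [+nasal]; 7 /t/ blocks.
From /m/ at 15 rightward: 16 /w/ → [+nasal]; word edge.
From /m/ at 15 leftward: 14 /w/ → [+nasal]; 13 /j/ → [+nasal]; 12 /i/ → [+nasal]; 11 /j/ → [+nasal]; 10 /m/ is itself a trigger — this domain ends here.
Target with no active source: position 1 stays [-nasal].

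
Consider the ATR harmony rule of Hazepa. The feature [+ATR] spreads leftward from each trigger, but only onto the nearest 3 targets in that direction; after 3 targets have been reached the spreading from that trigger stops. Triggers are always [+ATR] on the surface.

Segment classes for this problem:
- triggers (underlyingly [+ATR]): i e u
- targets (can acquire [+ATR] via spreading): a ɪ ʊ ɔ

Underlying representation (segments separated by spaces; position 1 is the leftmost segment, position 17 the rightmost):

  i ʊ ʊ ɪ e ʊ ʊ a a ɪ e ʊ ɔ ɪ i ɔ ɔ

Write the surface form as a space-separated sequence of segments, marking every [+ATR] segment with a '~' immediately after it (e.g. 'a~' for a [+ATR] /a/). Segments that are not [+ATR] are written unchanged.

From /i/ at 1 leftward: word edge.
From /e/ at 5 leftward: 4 /ɪ/ → [+ATR]; 3 /ʊ/ → [+ATR]; 2 /ʊ/ → [+ATR]; bound reached.
From /e/ at 11 leftward: 10 /ɪ/ → [+ATR]; 9 /a/ → [+ATR]; 8 /a/ → [+ATR]; bound reached.
From /i/ at 15 leftward: 14 /ɪ/ → [+ATR]; 13 /ɔ/ → [+ATR]; 12 /ʊ/ → [+ATR]; bound reached.
Targets with no active source: positions 6 7 16 17 stay [-ATR].
[+ATR] positions on the surface: 1 2 3 4 5 8 9 10 11 12 13 14 15.

i~ ʊ~ ʊ~ ɪ~ e~ ʊ ʊ a~ a~ ɪ~ e~ ʊ~ ɔ~ ɪ~ i~ ɔ ɔ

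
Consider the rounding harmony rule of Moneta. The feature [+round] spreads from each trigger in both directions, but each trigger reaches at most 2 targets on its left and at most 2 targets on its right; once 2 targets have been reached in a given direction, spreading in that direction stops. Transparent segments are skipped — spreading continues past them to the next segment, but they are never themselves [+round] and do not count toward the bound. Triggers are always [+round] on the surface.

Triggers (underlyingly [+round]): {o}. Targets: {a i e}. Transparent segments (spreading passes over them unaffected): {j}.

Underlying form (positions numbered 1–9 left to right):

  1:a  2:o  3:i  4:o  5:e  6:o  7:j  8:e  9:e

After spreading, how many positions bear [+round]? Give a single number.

8

From /o/ at 2 rightward: 3 /i/ → [+round]; 4 /o/ is itself a trigger — this domain ends here.
From /o/ at 2 leftward: 1 /a/ → [+round]; word edge.
From /o/ at 4 rightward: 5 /e/ → [+round]; 6 /o/ is itself a trigger — this domain ends here.
From /o/ at 4 leftward: 3 /i/ → [+round]; 2 /o/ is itself a trigger — this domain ends here.
From /o/ at 6 rightward: 7 /j/ transparent; 8 /e/ → [+round]; 9 /e/ → [+round]; bound reached.
From /o/ at 6 leftward: 5 /e/ → [+round]; 4 /o/ is itself a trigger — this domain ends here.
[+round] positions on the surface: 1 2 3 4 5 6 8 9.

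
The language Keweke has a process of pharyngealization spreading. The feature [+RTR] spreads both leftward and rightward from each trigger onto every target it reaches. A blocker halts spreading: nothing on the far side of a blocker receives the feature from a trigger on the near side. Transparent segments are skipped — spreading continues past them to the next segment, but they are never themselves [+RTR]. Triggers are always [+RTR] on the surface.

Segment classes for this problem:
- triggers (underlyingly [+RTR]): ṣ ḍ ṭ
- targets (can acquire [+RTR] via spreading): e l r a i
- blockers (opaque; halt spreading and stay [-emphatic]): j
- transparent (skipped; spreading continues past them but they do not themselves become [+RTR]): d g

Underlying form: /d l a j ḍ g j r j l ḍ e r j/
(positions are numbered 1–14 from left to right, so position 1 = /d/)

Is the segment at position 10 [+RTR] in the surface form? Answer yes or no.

From /ḍ/ at 5 rightward: 6 /g/ transparent; 7 /j/ blocks.
From /ḍ/ at 5 leftward: 4 /j/ blocks.
From /ḍ/ at 11 rightward: 12 /e/ → [+RTR]; 13 /r/ → [+RTR]; 14 /j/ blocks.
From /ḍ/ at 11 leftward: 10 /l/ → [+RTR]; 9 /j/ blocks.
Targets with no active source: positions 2 3 8 stay [-emphatic].
[+RTR] positions on the surface: 5 10 11 12 13.

yes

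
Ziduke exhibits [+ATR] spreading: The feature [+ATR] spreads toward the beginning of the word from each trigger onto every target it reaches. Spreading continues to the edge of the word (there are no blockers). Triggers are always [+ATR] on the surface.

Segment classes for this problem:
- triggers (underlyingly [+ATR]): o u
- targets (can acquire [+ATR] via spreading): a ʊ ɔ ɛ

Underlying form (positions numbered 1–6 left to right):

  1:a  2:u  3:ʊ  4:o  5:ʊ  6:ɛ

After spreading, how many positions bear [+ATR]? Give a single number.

From /u/ at 2 leftward: 1 /a/ → [+ATR]; word edge.
From /o/ at 4 leftward: 3 /ʊ/ → [+ATR]; 2 /u/ is itself a trigger — this domain ends here.
Targets with no active source: positions 5 6 stay [-ATR].
[+ATR] positions on the surface: 1 2 3 4.

4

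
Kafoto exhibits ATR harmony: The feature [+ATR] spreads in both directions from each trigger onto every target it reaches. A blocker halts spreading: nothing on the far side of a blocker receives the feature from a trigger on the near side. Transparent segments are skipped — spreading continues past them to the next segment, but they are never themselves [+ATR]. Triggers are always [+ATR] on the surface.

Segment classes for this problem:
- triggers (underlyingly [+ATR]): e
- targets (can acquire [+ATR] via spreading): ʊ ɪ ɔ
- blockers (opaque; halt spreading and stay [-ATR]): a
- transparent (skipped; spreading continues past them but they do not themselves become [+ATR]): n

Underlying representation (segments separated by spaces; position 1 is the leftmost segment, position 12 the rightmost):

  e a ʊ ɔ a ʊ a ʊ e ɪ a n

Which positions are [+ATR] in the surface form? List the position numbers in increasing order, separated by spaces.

1 8 9 10

From /e/ at 1 rightward: 2 /a/ blocks.
From /e/ at 1 leftward: word edge.
From /e/ at 9 rightward: 10 /ɪ/ → [+ATR]; 11 /a/ blocks.
From /e/ at 9 leftward: 8 /ʊ/ → [+ATR]; 7 /a/ blocks.
Targets with no active source: positions 3 4 6 stay [-ATR].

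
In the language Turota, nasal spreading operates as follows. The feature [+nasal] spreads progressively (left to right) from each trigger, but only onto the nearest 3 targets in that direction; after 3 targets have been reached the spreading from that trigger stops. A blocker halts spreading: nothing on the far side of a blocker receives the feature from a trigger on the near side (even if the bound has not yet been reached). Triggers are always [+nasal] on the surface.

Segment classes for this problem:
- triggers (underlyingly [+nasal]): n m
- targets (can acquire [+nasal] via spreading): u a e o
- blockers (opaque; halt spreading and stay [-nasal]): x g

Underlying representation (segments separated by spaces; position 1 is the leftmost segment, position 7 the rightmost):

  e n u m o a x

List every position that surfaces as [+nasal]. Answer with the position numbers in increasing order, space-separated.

2 3 4 5 6

From /n/ at 2 rightward: 3 /u/ → [+nasal]; 4 /m/ is itself a trigger — this domain ends here.
From /m/ at 4 rightward: 5 /o/ → [+nasal]; 6 /a/ → [+nasal]; 7 /x/ blocks.
Target with no active source: position 1 stays [-nasal].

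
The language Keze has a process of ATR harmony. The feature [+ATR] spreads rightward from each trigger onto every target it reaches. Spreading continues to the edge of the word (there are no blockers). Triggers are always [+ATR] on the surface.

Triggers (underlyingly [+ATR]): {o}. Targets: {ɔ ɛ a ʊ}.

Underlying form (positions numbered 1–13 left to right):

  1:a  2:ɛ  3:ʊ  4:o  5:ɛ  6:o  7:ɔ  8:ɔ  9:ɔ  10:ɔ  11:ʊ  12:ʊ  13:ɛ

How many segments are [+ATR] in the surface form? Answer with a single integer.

From /o/ at 4 rightward: 5 /ɛ/ → [+ATR]; 6 /o/ is itself a trigger — this domain ends here.
From /o/ at 6 rightward: 7 /ɔ/ → [+ATR]; 8 /ɔ/ → [+ATR]; 9 /ɔ/ → [+ATR]; 10 /ɔ/ → [+ATR]; 11 /ʊ/ → [+ATR]; 12 /ʊ/ → [+ATR]; 13 /ɛ/ → [+ATR]; word edge.
Targets with no active source: positions 1 2 3 stay [-ATR].
[+ATR] positions on the surface: 4 5 6 7 8 9 10 11 12 13.

10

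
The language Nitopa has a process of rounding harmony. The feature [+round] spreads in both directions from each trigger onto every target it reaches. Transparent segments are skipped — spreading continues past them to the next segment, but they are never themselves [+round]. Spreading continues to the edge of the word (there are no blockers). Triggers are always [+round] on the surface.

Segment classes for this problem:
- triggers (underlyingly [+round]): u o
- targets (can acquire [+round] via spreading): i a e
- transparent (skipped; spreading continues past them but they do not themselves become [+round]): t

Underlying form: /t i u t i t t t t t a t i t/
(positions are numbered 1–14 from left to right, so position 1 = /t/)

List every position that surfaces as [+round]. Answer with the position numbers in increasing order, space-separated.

From /u/ at 3 rightward: 4 /t/ transparent; 5 /i/ → [+round]; 6 /t/ transparent; 7 /t/ transparent; 8 /t/ transparent; 9 /t/ transparent; 10 /t/ transparent; 11 /a/ → [+round]; 12 /t/ transparent; 13 /i/ → [+round]; 14 /t/ transparent; word edge.
From /u/ at 3 leftward: 2 /i/ → [+round]; 1 /t/ transparent; word edge.

2 3 5 11 13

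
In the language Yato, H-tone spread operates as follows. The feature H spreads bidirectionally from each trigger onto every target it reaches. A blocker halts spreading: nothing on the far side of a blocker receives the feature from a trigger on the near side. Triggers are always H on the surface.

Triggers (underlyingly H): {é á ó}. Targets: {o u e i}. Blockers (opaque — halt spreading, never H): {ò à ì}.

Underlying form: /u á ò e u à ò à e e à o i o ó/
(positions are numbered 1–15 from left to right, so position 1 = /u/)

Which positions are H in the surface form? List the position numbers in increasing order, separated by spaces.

1 2 12 13 14 15

From /á/ at 2 rightward: 3 /ò/ blocks.
From /á/ at 2 leftward: 1 /u/ → H; word edge.
From /ó/ at 15 rightward: word edge.
From /ó/ at 15 leftward: 14 /o/ → H; 13 /i/ → H; 12 /o/ → H; 11 /à/ blocks.
Targets with no active source: positions 4 5 9 10 stay [-high tone].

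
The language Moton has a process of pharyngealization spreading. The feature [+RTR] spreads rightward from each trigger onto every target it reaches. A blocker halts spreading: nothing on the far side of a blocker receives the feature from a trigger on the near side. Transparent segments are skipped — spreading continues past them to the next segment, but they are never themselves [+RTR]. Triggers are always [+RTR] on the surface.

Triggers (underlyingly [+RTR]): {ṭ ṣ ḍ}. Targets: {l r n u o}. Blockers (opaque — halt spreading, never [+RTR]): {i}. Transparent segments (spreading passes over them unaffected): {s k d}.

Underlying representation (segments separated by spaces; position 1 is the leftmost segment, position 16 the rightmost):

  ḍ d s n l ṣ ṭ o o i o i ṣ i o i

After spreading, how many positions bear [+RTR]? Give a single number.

From /ḍ/ at 1 rightward: 2 /d/ transparent; 3 /s/ transparent; 4 /n/ → [+RTR]; 5 /l/ → [+RTR]; 6 /ṣ/ is itself a trigger — this domain ends here.
From /ṣ/ at 6 rightward: 7 /ṭ/ is itself a trigger — this domain ends here.
From /ṭ/ at 7 rightward: 8 /o/ → [+RTR]; 9 /o/ → [+RTR]; 10 /i/ blocks.
From /ṣ/ at 13 rightward: 14 /i/ blocks.
Targets with no active source: positions 11 15 stay [-emphatic].
[+RTR] positions on the surface: 1 4 5 6 7 8 9 13.

8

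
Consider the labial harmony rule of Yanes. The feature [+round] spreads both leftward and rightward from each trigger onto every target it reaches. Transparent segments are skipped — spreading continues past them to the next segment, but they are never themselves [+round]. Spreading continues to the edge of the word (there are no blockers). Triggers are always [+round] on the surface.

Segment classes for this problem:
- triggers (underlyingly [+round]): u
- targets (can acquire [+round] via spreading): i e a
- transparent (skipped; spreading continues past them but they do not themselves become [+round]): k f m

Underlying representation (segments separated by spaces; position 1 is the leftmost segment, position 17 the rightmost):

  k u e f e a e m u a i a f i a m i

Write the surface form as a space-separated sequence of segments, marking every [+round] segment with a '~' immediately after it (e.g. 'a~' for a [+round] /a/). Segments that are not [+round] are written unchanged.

From /u/ at 2 rightward: 3 /e/ → [+round]; 4 /f/ transparent; 5 /e/ → [+round]; 6 /a/ → [+round]; 7 /e/ → [+round]; 8 /m/ transparent; 9 /u/ is itself a trigger — this domain ends here.
From /u/ at 2 leftward: 1 /k/ transparent; word edge.
From /u/ at 9 rightward: 10 /a/ → [+round]; 11 /i/ → [+round]; 12 /a/ → [+round]; 13 /f/ transparent; 14 /i/ → [+round]; 15 /a/ → [+round]; 16 /m/ transparent; 17 /i/ → [+round]; word edge.
From /u/ at 9 leftward: 8 /m/ transparent; 7 /e/ → [+round]; 6 /a/ → [+round]; 5 /e/ → [+round]; 4 /f/ transparent; 3 /e/ → [+round]; 2 /u/ is itself a trigger — this domain ends here.
[+round] positions on the surface: 2 3 5 6 7 9 10 11 12 14 15 17.

k u~ e~ f e~ a~ e~ m u~ a~ i~ a~ f i~ a~ m i~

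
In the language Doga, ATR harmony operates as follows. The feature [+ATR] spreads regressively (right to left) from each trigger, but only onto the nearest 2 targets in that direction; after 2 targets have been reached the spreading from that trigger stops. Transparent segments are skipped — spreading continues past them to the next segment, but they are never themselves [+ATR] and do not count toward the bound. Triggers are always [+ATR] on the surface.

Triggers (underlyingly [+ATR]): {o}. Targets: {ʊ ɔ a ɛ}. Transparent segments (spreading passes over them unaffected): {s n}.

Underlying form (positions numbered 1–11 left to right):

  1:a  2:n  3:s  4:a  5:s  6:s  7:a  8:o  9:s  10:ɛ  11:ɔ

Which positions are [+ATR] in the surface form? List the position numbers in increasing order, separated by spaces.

From /o/ at 8 leftward: 7 /a/ → [+ATR]; 6 /s/ transparent; 5 /s/ transparent; 4 /a/ → [+ATR]; bound reached.
Targets with no active source: positions 1 10 11 stay [-ATR].

4 7 8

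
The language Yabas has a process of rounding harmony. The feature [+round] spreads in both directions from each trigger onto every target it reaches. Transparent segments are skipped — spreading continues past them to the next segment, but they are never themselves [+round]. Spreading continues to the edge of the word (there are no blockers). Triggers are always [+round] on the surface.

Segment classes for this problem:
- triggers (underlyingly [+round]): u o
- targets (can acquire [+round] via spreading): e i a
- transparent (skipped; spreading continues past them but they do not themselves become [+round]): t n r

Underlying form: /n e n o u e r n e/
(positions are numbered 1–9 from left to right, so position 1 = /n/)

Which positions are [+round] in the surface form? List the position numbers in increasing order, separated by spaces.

2 4 5 6 9

From /o/ at 4 rightward: 5 /u/ is itself a trigger — this domain ends here.
From /o/ at 4 leftward: 3 /n/ transparent; 2 /e/ → [+round]; 1 /n/ transparent; word edge.
From /u/ at 5 rightward: 6 /e/ → [+round]; 7 /r/ transparent; 8 /n/ transparent; 9 /e/ → [+round]; word edge.
From /u/ at 5 leftward: 4 /o/ is itself a trigger — this domain ends here.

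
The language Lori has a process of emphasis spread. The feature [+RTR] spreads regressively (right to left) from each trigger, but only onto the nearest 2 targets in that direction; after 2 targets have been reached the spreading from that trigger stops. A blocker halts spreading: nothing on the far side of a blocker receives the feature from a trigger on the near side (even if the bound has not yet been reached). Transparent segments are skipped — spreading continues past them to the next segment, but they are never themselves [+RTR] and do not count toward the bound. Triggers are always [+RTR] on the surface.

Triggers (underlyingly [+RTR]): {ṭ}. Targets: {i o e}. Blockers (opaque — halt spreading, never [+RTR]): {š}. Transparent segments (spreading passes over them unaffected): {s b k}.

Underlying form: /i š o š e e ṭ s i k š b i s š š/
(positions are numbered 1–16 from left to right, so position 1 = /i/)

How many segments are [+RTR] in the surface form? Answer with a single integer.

3

From /ṭ/ at 7 leftward: 6 /e/ → [+RTR]; 5 /e/ → [+RTR]; bound reached.
Targets with no active source: positions 1 3 9 13 stay [-emphatic].
[+RTR] positions on the surface: 5 6 7.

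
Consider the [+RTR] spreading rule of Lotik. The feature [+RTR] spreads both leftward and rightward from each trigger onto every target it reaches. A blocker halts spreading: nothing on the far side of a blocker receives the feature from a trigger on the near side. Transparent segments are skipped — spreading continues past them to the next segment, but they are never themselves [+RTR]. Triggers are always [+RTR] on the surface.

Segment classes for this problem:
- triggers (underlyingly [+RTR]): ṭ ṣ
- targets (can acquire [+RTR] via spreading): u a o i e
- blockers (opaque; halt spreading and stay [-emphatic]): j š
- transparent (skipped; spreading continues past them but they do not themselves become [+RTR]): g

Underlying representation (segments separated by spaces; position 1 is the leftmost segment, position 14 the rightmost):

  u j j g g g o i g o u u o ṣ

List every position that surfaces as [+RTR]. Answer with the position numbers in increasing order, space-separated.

From /ṣ/ at 14 rightward: word edge.
From /ṣ/ at 14 leftward: 13 /o/ → [+RTR]; 12 /u/ → [+RTR]; 11 /u/ → [+RTR]; 10 /o/ → [+RTR]; 9 /g/ transparent; 8 /i/ → [+RTR]; 7 /o/ → [+RTR]; 6 /g/ transparent; 5 /g/ transparent; 4 /g/ transparent; 3 /j/ blocks.
Target with no active source: position 1 stays [-emphatic].

7 8 10 11 12 13 14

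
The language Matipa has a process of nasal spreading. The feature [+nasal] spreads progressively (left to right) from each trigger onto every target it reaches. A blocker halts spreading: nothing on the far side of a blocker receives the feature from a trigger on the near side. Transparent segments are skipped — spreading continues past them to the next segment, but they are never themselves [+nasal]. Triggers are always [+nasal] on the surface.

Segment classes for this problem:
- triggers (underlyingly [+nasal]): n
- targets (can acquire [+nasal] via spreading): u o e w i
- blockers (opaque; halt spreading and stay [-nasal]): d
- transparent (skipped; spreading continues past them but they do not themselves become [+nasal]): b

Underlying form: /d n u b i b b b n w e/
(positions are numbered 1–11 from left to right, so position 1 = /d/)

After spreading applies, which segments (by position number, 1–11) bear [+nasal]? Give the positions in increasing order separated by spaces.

From /n/ at 2 rightward: 3 /u/ → [+nasal]; 4 /b/ transparent; 5 /i/ → [+nasal]; 6 /b/ transparent; 7 /b/ transparent; 8 /b/ transparent; 9 /n/ is itself a trigger — this domain ends here.
From /n/ at 9 rightward: 10 /w/ → [+nasal]; 11 /e/ → [+nasal]; word edge.

2 3 5 9 10 11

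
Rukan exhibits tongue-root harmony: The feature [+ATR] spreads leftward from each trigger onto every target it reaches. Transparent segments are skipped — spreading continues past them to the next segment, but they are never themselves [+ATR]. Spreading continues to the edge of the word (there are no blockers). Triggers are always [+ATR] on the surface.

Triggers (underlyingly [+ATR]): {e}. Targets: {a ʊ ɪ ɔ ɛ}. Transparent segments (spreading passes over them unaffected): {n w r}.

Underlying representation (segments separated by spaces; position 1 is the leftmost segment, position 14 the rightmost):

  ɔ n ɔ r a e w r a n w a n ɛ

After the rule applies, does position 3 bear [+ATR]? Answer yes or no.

From /e/ at 6 leftward: 5 /a/ → [+ATR]; 4 /r/ transparent; 3 /ɔ/ → [+ATR]; 2 /n/ transparent; 1 /ɔ/ → [+ATR]; word edge.
Targets with no active source: positions 9 12 14 stay [-ATR].
[+ATR] positions on the surface: 1 3 5 6.

yes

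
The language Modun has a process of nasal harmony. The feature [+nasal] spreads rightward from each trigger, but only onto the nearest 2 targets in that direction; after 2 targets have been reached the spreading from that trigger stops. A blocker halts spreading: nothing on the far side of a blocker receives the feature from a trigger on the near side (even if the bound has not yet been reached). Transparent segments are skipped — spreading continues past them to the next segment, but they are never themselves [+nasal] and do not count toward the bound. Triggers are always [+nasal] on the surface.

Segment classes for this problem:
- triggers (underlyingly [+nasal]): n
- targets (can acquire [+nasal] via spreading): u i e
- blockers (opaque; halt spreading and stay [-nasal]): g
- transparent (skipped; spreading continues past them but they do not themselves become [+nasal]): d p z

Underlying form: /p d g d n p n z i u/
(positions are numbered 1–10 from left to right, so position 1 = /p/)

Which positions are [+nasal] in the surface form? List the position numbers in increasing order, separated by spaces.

From /n/ at 5 rightward: 6 /p/ transparent; 7 /n/ is itself a trigger — this domain ends here.
From /n/ at 7 rightward: 8 /z/ transparent; 9 /i/ → [+nasal]; 10 /u/ → [+nasal]; bound reached.

5 7 9 10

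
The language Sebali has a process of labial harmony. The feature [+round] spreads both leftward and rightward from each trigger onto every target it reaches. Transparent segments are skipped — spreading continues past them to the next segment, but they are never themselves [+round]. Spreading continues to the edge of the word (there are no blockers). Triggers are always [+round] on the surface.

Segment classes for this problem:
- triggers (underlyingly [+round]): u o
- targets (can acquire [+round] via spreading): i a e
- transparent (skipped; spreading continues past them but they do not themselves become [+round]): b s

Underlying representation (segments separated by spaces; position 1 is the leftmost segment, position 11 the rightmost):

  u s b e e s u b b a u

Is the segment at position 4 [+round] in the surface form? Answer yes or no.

yes

From /u/ at 1 rightward: 2 /s/ transparent; 3 /b/ transparent; 4 /e/ → [+round]; 5 /e/ → [+round]; 6 /s/ transparent; 7 /u/ is itself a trigger — this domain ends here.
From /u/ at 1 leftward: word edge.
From /u/ at 7 rightward: 8 /b/ transparent; 9 /b/ transparent; 10 /a/ → [+round]; 11 /u/ is itself a trigger — this domain ends here.
From /u/ at 7 leftward: 6 /s/ transparent; 5 /e/ → [+round]; 4 /e/ → [+round]; 3 /b/ transparent; 2 /s/ transparent; 1 /u/ is itself a trigger — this domain ends here.
From /u/ at 11 rightward: word edge.
From /u/ at 11 leftward: 10 /a/ → [+round]; 9 /b/ transparent; 8 /b/ transparent; 7 /u/ is itself a trigger — this domain ends here.
[+round] positions on the surface: 1 4 5 7 10 11.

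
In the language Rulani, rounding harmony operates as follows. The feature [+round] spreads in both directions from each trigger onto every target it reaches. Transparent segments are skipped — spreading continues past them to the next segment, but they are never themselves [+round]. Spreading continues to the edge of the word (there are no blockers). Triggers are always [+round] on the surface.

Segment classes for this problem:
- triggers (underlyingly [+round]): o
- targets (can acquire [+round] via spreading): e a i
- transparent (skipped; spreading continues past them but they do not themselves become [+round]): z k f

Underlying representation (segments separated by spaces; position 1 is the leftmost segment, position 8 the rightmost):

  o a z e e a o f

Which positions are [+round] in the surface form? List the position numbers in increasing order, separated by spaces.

From /o/ at 1 rightward: 2 /a/ → [+round]; 3 /z/ transparent; 4 /e/ → [+round]; 5 /e/ → [+round]; 6 /a/ → [+round]; 7 /o/ is itself a trigger — this domain ends here.
From /o/ at 1 leftward: word edge.
From /o/ at 7 rightward: 8 /f/ transparent; word edge.
From /o/ at 7 leftward: 6 /a/ → [+round]; 5 /e/ → [+round]; 4 /e/ → [+round]; 3 /z/ transparent; 2 /a/ → [+round]; 1 /o/ is itself a trigger — this domain ends here.

1 2 4 5 6 7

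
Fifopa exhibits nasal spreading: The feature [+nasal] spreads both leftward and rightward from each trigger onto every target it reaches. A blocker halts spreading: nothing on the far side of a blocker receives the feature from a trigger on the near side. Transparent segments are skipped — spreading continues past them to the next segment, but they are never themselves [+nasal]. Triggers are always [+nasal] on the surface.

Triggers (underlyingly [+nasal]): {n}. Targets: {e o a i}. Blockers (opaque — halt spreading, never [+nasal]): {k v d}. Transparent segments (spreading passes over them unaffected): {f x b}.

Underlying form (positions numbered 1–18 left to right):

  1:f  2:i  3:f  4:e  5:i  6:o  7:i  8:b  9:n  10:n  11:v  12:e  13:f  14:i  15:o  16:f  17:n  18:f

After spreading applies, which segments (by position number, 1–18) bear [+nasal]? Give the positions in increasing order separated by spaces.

From /n/ at 9 rightward: 10 /n/ is itself a trigger — this domain ends here.
From /n/ at 9 leftward: 8 /b/ transparent; 7 /i/ → [+nasal]; 6 /o/ → [+nasal]; 5 /i/ → [+nasal]; 4 /e/ → [+nasal]; 3 /f/ transparent; 2 /i/ → [+nasal]; 1 /f/ transparent; word edge.
From /n/ at 10 rightward: 11 /v/ blocks.
From /n/ at 10 leftward: 9 /n/ is itself a trigger — this domain ends here.
From /n/ at 17 rightward: 18 /f/ transparent; word edge.
From /n/ at 17 leftward: 16 /f/ transparent; 15 /o/ → [+nasal]; 14 /i/ → [+nasal]; 13 /f/ transparent; 12 /e/ → [+nasal]; 11 /v/ blocks.

2 4 5 6 7 9 10 12 14 15 17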